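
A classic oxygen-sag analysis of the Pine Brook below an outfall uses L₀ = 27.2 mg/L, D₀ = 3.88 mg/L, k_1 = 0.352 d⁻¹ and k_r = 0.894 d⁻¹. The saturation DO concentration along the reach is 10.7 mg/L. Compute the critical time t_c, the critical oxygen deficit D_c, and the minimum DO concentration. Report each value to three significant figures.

t_c ≈ 1.26 d; D_c ≈ 6.87 mg/L; min DO ≈ 3.83 mg/L

t_c = [1/(k_r−k_1)] ln[(k_r/k_1)(1 − D₀(k_r−k_1)/(k_1 L₀))]
= [1/(0.894−0.352)] ln[(0.894/0.352)(1 − 3.88×0.5420/(0.352×27.2))]
= (1/0.5420) ln[2.540 × 0.7804] = 1.845 × ln(1.982) = 1.845 × 0.6841 = 1.262 d.
D_c = (k_1/k_r) L₀ e^(−k_1 t_c) = (0.352/0.894) × 27.2 × e^(−0.352×1.262) = 0.3937 × 27.2 × 0.6413 = 6.868 mg/L.
Minimum DO = C_s − D_c = 10.7 − 6.868 = 3.832 mg/L.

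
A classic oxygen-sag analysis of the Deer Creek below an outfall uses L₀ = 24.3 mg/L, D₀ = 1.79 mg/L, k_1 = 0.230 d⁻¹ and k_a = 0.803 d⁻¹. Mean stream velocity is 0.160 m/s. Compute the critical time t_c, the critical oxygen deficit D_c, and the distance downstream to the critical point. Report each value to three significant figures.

At the critical point dD/dt = 0, so k_1 L₀ e^(−k_1 t) = k_a D. Substituting D(t) from the Streeter–Phelps equation and solving for t gives
t_c = ln[(k_a/k_1)(1 − D₀(k_a−k_1)/(k_1 L₀))] / (k_a−k_1).
Here k_a−k_1 = 0.5730 d⁻¹ and 1 − D₀(k_a−k_1)/(k_1 L₀) = 1 − 1.79×0.5730/(0.230×24.3) = 0.8165, so
t_c = ln(3.491 × 0.8165) / 0.5730 = 1.048 / 0.5730 = 1.828 d.
D_c = (k_1/k_a) L₀ e^(−k_1 t_c) = (0.230/0.803) × 24.3 × e^(−0.230×1.828) = 0.2864 × 24.3 × 0.6567 = 4.571 mg/L.
x_c = v t_c = 0.160 m/s × 1.828 d × 86400 s/d = 25270 m ≈ 25.3 km.

t_c ≈ 1.83 d; D_c ≈ 4.57 mg/L; x_c ≈ 25.3 km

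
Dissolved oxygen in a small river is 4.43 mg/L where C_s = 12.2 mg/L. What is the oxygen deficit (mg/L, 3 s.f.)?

D ≈ 7.77 mg/L

D = C_s − C = 12.2 − 4.43 = 7.77 mg/L.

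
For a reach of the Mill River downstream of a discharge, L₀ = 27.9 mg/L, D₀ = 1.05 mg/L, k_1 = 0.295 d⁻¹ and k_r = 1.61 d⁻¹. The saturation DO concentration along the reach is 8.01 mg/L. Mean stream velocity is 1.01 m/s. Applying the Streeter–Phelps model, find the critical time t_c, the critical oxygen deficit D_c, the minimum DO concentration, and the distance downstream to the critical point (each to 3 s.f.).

t_c ≈ 1.15 d; D_c ≈ 3.64 mg/L; min DO ≈ 4.37 mg/L; x_c ≈ 100 km

t_c = [1/(k_r−k_1)] ln[(k_r/k_1)(1 − D₀(k_r−k_1)/(k_1 L₀))]
= [1/(1.61−0.295)] ln[(1.61/0.295)(1 − 1.05×1.315/(0.295×27.9))]
= (1/1.315) ln[5.458 × 0.8322] = 0.7605 × ln(4.542) = 0.7605 × 1.513 = 1.151 d.
D_c = (k_1/k_r) L₀ e^(−k_1 t_c) = (0.295/1.61) × 27.9 × e^(−0.295×1.151) = 0.1832 × 27.9 × 0.7121 = 3.640 mg/L.
Minimum DO = C_s − D_c = 8.01 − 3.640 = 4.370 mg/L.
x_c = v t_c = 1.01 m/s × 1.151 d × 86400 s/d = 100400 m ≈ 100 km.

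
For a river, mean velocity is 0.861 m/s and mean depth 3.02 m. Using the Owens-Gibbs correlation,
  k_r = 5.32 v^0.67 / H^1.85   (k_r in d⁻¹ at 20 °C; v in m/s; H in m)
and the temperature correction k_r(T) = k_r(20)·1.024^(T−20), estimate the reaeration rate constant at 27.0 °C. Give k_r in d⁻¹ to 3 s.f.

k_r(20) = 5.32 × 0.861^0.67 / 3.02^1.85 = 5.32 × 0.9046 / 7.727 = 0.6228 d⁻¹.
k_r(27.0) = 0.6228 × 1.024^(27.0−20) = 0.6228 × 1.181 = 0.7353 d⁻¹.

k_r ≈ 0.735 d⁻¹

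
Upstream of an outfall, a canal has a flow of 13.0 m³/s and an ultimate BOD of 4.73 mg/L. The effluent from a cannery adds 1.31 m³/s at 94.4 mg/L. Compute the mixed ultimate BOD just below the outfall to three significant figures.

12.9 mg/L

Flow-weighted mixing: C = (Q_r C_r + Q_w C_w)/(Q_r + Q_w)
= (13.0×4.73 + 1.31×94.4)/(13.0 + 1.31) = 185.2/14.31 = 12.94 mg/L.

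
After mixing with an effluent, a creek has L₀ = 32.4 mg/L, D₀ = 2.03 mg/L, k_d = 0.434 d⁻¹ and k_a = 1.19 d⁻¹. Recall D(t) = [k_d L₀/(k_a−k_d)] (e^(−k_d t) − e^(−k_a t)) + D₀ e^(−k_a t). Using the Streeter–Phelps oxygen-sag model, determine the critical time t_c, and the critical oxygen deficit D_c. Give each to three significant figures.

t_c ≈ 1.18 d; D_c ≈ 7.08 mg/L

At the critical point dD/dt = 0, so k_d L₀ e^(−k_d t) = k_a D. Substituting D(t) from the Streeter–Phelps equation and solving for t gives
t_c = ln[(k_a/k_d)(1 − D₀(k_a−k_d)/(k_d L₀))] / (k_a−k_d).
Here k_a−k_d = 0.7560 d⁻¹ and 1 − D₀(k_a−k_d)/(k_d L₀) = 1 − 2.03×0.7560/(0.434×32.4) = 0.8909, so
t_c = ln(2.742 × 0.8909) / 0.7560 = 0.8931 / 0.7560 = 1.181 d.
D_c = (k_d/k_a) L₀ e^(−k_d t_c) = (0.434/1.19) × 32.4 × e^(−0.434×1.181) = 0.3647 × 32.4 × 0.5989 = 7.077 mg/L.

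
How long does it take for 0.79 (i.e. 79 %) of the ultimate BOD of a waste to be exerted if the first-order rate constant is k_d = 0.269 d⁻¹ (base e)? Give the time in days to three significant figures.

y/L₀ = 1 − e^(−k_d t) = 0.79 ⇒ e^(−k_d t) = 0.210
t = −ln(0.210) / 0.269 = 1.561 / 0.269 = 5.802 d.

t ≈ 5.80 d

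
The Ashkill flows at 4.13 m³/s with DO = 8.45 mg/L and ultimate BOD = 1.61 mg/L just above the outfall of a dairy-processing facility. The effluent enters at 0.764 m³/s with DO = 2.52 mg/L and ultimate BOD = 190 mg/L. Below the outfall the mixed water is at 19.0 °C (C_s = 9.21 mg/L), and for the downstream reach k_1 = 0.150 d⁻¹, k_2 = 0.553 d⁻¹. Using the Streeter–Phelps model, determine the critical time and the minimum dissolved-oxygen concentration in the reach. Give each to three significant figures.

t_c ≈ 2.85 d; minimum DO ≈ 3.72 mg/L

Mixed DO = (4.13×8.45 + 0.764×2.52)/(4.13+0.764) = 36.82/4.894 = 7.524 mg/L.
Mixed L₀ = (4.13×1.61 + 0.764×190)/(4.894) = 151.8/4.894 = 31.02 mg/L.
Initial deficit D₀ = C_s − DO₀ = 9.21 − 7.524 = 1.686 mg/L.
t_c = (1/0.4030) ln[(0.553/0.150)(1 − 1.686×0.4030/(0.150×31.02))] = 2.481 × ln(3.148) = 2.846 d.
D_c = (0.150/0.553) × 31.02 × e^(−0.150×2.846) = 0.2712 × 31.02 × 0.6525 = 5.490 mg/L.
Minimum DO = 9.21 − 5.490 = 3.720 mg/L.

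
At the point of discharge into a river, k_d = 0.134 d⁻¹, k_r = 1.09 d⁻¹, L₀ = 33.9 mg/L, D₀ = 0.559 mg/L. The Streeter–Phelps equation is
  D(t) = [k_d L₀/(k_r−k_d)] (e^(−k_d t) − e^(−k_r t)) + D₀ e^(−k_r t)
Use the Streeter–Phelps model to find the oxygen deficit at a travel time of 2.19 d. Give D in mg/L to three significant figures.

k_d L₀/(k_r−k_d) = 0.134×33.9/(1.09−0.134) = 4.543/0.9560 = 4.752 mg/L.
e^(−k_d t) = e^(−0.134×2.190) = 0.7457; e^(−k_r t) = e^(−1.09×2.190) = 0.09190.
D = 4.752 × (0.7457 − 0.09190) + 0.559 × 0.09190 = 3.107 + 0.05137 = 3.158 mg/L.

D ≈ 3.16 mg/L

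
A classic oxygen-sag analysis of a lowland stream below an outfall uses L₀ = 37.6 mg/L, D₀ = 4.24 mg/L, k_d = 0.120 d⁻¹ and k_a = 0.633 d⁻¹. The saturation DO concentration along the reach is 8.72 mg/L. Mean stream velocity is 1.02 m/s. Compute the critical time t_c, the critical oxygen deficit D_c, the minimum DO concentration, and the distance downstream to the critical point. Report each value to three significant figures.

At the critical point dD/dt = 0, so k_d L₀ e^(−k_d t) = k_a D. Substituting D(t) from the Streeter–Phelps equation and solving for t gives
t_c = ln[(k_a/k_d)(1 − D₀(k_a−k_d)/(k_d L₀))] / (k_a−k_d).
Here k_a−k_d = 0.5130 d⁻¹ and 1 − D₀(k_a−k_d)/(k_d L₀) = 1 − 4.24×0.5130/(0.120×37.6) = 0.5179, so
t_c = ln(5.275 × 0.5179) / 0.5130 = 1.005 / 0.5130 = 1.959 d.
L(t_c) = L₀ e^(−k_d t_c) = 37.6 × 0.7905 = 29.72 mg/L, and at the critical point k_a D_c = k_d L, so D_c = (0.120/0.633) × 29.72 = 5.635 mg/L.
Minimum DO = C_s − D_c = 8.72 − 5.635 = 3.085 mg/L.
x_c = v t_c = 1.02 m/s × 1.959 d × 86400 s/d = 172700 m ≈ 173 km.

t_c ≈ 1.96 d; D_c ≈ 5.63 mg/L; min DO ≈ 3.09 mg/L; x_c ≈ 173 km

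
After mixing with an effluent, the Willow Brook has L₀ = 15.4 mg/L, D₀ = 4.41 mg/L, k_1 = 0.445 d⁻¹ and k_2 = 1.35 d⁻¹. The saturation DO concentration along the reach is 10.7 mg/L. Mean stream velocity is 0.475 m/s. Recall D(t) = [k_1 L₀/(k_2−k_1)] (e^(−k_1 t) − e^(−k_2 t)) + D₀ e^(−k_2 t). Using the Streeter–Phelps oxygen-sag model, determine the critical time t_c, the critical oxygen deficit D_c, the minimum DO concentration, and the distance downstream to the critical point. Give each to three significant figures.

t_c ≈ 0.261 d; D_c ≈ 4.52 mg/L; min DO ≈ 6.18 mg/L; x_c ≈ 10.7 km

With k_2/k_1 = 3.034 and 1 − D₀(k_2−k_1)/(k_1 L₀) = 0.4176,
t_c = ln(3.034 × 0.4176) / (1.35 − 0.445) = ln(1.267) / 0.9050 = 0.2366/0.9050 = 0.2614 d.
L(t_c) = L₀ e^(−k_1 t_c) = 15.4 × 0.8902 = 13.71 mg/L, and at the critical point k_2 D_c = k_1 L, so D_c = (0.445/1.35) × 13.71 = 4.519 mg/L.
Minimum DO = C_s − D_c = 10.7 − 4.519 = 6.181 mg/L.
x_c = v t_c = 0.475 m/s × 0.2614 d × 86400 s/d = 10730 m ≈ 10.7 km.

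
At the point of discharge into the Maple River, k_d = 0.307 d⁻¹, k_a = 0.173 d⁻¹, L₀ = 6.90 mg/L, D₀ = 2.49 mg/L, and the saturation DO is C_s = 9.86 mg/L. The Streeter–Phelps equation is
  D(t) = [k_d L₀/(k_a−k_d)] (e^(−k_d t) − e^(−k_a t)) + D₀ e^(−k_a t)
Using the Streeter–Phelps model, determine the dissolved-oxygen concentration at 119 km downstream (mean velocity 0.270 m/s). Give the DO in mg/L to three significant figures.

Travel time t = x/v = 119 km / (0.270 m/s) = 119000 m / 0.270 m/s = 440700 s = 5.101 d.
k_d L₀/(k_a−k_d) = 0.307×6.90/(0.173−0.307) = 2.118/-0.1340 = -15.81 mg/L.
e^(−k_d t) = e^(−0.307×5.101) = 0.2089; e^(−k_a t) = e^(−0.173×5.101) = 0.4137.
D = -15.81 × (0.2089 − 0.4137) + 2.49 × 0.4137 = 3.239 + 1.030 = 4.269 mg/L.
DO = C_s − D = 9.86 − 4.269 = 5.591 mg/L.

DO ≈ 5.59 mg/L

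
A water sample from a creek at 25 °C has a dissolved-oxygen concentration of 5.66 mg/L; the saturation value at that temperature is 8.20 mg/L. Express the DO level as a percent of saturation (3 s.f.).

69.0 % saturation

% saturation = C/C_s × 100 = 5.66/8.20 × 100 = 69.0 %.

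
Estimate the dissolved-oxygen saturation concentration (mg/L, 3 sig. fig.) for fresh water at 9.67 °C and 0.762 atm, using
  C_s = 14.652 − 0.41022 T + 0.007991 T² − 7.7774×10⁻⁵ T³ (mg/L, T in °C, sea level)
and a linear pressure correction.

At sea level: C_s = 14.652 − 0.41022×9.67 + 0.007991×9.67² − 7.7774×10⁻⁵×9.67³ = 11.36 mg/L.
Pressure correction: C_s' = 11.36 × 0.762 = 8.658 mg/L.

C_s ≈ 8.66 mg/L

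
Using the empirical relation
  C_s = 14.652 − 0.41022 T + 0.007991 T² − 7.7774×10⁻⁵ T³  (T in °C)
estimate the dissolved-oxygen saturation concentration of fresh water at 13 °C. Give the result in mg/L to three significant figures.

C_s = 14.652 − 0.41022×13 + 0.007991×13² − 7.7774×10⁻⁵×13³ = 10.50 mg/L.

C_s ≈ 10.5 mg/L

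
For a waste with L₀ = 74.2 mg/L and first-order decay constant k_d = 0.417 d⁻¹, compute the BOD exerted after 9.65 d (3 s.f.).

y ≈ 72.9 mg/L

y_t = L₀(1 − e^(−k_d t)) = 74.2 × (1 − e^(−0.417×9.65))
= 74.2 × (1 − 0.01788) = 74.2 × 0.9821 = 72.87 mg/L.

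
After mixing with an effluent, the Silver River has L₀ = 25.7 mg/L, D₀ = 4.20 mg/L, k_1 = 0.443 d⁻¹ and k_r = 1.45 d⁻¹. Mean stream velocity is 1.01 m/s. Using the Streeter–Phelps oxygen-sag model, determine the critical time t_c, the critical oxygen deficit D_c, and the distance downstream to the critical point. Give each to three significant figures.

With k_r/k_1 = 3.273 and 1 − D₀(k_r−k_1)/(k_1 L₀) = 0.6285,
t_c = ln(3.273 × 0.6285) / (1.45 − 0.443) = ln(2.057) / 1.007 = 0.7214/1.007 = 0.7163 d.
L(t_c) = L₀ e^(−k_1 t_c) = 25.7 × 0.7281 = 18.71 mg/L, and at the critical point k_r D_c = k_1 L, so D_c = (0.443/1.45) × 18.71 = 5.717 mg/L.
x_c = v t_c = 1.01 m/s × 0.7163 d × 86400 s/d = 62510 m ≈ 62.5 km.

t_c ≈ 0.716 d; D_c ≈ 5.72 mg/L; x_c ≈ 62.5 km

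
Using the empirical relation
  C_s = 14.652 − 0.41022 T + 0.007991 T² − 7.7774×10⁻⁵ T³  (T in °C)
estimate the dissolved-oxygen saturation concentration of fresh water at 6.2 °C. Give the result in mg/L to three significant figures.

C_s ≈ 12.4 mg/L

C_s = 14.652 − 0.41022×6.2 + 0.007991×6.2² − 7.7774×10⁻⁵×6.2³ = 12.40 mg/L.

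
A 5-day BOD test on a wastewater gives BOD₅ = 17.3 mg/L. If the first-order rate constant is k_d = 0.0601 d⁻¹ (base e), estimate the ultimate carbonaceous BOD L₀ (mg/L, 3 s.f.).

BOD₅ = L₀(1 − e^(−5k_d)) ⇒ L₀ = BOD₅ / (1 − e^(−5×0.0601))
= 17.3 / (1 − 0.7404) = 17.3 / 0.2596 = 66.65 mg/L.

L₀ ≈ 66.7 mg/L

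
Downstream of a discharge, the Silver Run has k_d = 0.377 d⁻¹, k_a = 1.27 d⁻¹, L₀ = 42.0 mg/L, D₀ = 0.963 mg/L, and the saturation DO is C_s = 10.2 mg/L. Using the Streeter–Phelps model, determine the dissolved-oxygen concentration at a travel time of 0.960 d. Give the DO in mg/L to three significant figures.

k_d L₀/(k_a−k_d) = 0.377×42.0/(1.27−0.377) = 15.83/0.8930 = 17.73 mg/L.
e^(−k_d t) = e^(−0.377×0.9600) = 0.6963; e^(−k_a t) = e^(−1.27×0.9600) = 0.2955.
D = 17.73 × (0.6963 − 0.2955) + 0.963 × 0.2955 = 7.108 + 0.2845 = 7.392 mg/L.
DO = C_s − D = 10.2 − 7.392 = 2.808 mg/L.

DO ≈ 2.81 mg/L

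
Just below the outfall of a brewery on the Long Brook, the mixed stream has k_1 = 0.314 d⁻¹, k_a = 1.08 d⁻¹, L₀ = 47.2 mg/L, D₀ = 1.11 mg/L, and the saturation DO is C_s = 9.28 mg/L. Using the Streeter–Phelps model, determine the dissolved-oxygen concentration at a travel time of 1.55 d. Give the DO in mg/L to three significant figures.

DO ≈ 0.807 mg/L

k_1 L₀/(k_a−k_1) = 0.314×47.2/(1.08−0.314) = 14.82/0.7660 = 19.35 mg/L.
e^(−k_1 t) = e^(−0.314×1.550) = 0.6147; e^(−k_a t) = e^(−1.08×1.550) = 0.1875.
D = 19.35 × (0.6147 − 0.1875) + 1.11 × 0.1875 = 8.265 + 0.2081 = 8.473 mg/L.
DO = C_s − D = 9.28 − 8.473 = 0.8071 mg/L.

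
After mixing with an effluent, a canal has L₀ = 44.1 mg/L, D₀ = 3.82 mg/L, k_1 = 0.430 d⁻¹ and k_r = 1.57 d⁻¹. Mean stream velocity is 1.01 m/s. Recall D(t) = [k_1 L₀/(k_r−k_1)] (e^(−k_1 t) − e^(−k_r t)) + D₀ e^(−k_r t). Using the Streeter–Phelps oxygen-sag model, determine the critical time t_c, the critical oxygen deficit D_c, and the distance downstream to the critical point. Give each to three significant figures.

t_c ≈ 0.907 d; D_c ≈ 8.18 mg/L; x_c ≈ 79.2 km

t_c = [1/(k_r−k_1)] ln[(k_r/k_1)(1 − D₀(k_r−k_1)/(k_1 L₀))]
= [1/(1.57−0.430)] ln[(1.57/0.430)(1 − 3.82×1.140/(0.430×44.1))]
= (1/1.140) ln[3.651 × 0.7704] = 0.8772 × ln(2.813) = 0.8772 × 1.034 = 0.9071 d.
D_c = (k_1/k_r) L₀ e^(−k_1 t_c) = (0.430/1.57) × 44.1 × e^(−0.430×0.9071) = 0.2739 × 44.1 × 0.6770 = 8.177 mg/L.
x_c = v t_c = 1.01 m/s × 0.9071 d × 86400 s/d = 79160 m ≈ 79.2 km.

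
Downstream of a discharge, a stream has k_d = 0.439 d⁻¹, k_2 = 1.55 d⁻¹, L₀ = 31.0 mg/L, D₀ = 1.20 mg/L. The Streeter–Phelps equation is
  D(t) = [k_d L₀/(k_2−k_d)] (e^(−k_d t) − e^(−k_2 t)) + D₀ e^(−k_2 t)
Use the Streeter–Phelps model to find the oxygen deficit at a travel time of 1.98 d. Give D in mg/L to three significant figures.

k_d L₀/(k_2−k_d) = 0.439×31.0/(1.55−0.439) = 13.61/1.111 = 12.25 mg/L.
e^(−k_d t) = e^(−0.439×1.980) = 0.4193; e^(−k_2 t) = e^(−1.55×1.980) = 0.04647.
D = 12.25 × (0.4193 − 0.04647) + 1.20 × 0.04647 = 4.567 + 0.05576 = 4.622 mg/L.

D ≈ 4.62 mg/L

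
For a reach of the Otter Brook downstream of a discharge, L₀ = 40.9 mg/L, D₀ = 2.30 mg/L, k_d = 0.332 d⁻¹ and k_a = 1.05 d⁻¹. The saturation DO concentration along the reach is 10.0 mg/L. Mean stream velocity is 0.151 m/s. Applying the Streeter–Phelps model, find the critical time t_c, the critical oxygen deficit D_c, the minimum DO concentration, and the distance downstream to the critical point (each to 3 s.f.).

t_c ≈ 1.42 d; D_c ≈ 8.06 mg/L; min DO ≈ 1.94 mg/L; x_c ≈ 18.6 km

t_c = [1/(k_a−k_d)] ln[(k_a/k_d)(1 − D₀(k_a−k_d)/(k_d L₀))]
= [1/(1.05−0.332)] ln[(1.05/0.332)(1 − 2.30×0.7180/(0.332×40.9))]
= (1/0.7180) ln[3.163 × 0.8784] = 1.393 × ln(2.778) = 1.393 × 1.022 = 1.423 d.
D_c = (k_d/k_a) L₀ e^(−k_d t_c) = (0.332/1.05) × 40.9 × e^(−0.332×1.423) = 0.3162 × 40.9 × 0.6235 = 8.063 mg/L.
Minimum DO = C_s − D_c = 10.0 − 8.063 = 1.937 mg/L.
x_c = v t_c = 0.151 m/s × 1.423 d × 86400 s/d = 18570 m ≈ 18.6 km.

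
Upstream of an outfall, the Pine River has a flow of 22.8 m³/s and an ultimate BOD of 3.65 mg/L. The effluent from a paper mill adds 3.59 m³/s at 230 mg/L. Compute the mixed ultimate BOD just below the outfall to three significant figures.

34.4 mg/L

Flow-weighted mixing: C = (Q_r C_r + Q_w C_w)/(Q_r + Q_w)
= (22.8×3.65 + 3.59×230)/(22.8 + 3.59) = 908.9/26.39 = 34.44 mg/L.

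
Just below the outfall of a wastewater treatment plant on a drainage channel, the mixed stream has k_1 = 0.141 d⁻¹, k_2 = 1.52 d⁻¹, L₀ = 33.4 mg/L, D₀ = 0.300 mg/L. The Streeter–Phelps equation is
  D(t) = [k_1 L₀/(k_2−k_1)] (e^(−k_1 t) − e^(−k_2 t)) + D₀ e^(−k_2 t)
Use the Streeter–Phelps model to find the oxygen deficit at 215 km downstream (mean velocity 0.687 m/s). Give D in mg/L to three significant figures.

D ≈ 2.04 mg/L

Travel time t = x/v = 215 km / (0.687 m/s) = 215000 m / 0.687 m/s = 313000 s = 3.622 d.
k_1 L₀/(k_2−k_1) = 0.141×33.4/(1.52−0.141) = 4.709/1.379 = 3.415 mg/L.
e^(−k_1 t) = e^(−0.141×3.622) = 0.6001; e^(−k_2 t) = e^(−1.52×3.622) = 0.004064.
D = 3.415 × (0.6001 − 0.004064) + 0.300 × 0.004064 = 2.035 + 0.001219 = 2.037 mg/L.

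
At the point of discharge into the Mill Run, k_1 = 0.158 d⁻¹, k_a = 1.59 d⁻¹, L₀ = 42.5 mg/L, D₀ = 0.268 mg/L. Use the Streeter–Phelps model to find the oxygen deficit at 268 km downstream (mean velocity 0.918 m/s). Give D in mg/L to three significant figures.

D ≈ 2.73 mg/L

Travel time t = x/v = 268 km / (0.918 m/s) = 268000 m / 0.918 m/s = 291900 s = 3.379 d.
k_1 L₀/(k_a−k_1) = 0.158×42.5/(1.59−0.158) = 6.715/1.432 = 4.689 mg/L.
e^(−k_1 t) = e^(−0.158×3.379) = 0.5863; e^(−k_a t) = e^(−1.59×3.379) = 0.004643.
D = 4.689 × (0.5863 − 0.004643) + 0.268 × 0.004643 = 2.728 + 0.001244 = 2.729 mg/L.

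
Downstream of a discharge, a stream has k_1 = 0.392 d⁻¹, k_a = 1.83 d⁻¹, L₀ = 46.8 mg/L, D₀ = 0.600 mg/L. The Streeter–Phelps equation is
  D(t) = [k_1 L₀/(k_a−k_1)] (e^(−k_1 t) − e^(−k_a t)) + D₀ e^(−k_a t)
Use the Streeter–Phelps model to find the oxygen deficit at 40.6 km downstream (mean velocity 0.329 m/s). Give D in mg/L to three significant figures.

Travel time t = x/v = 40.6 km / (0.329 m/s) = 40600 m / 0.329 m/s = 123400 s = 1.428 d.
k_1 L₀/(k_a−k_1) = 0.392×46.8/(1.83−0.392) = 18.35/1.438 = 12.76 mg/L.
e^(−k_1 t) = e^(−0.392×1.428) = 0.5713; e^(−k_a t) = e^(−1.83×1.428) = 0.07326.
D = 12.76 × (0.5713 − 0.07326) + 0.600 × 0.07326 = 6.354 + 0.04395 = 6.397 mg/L.

D ≈ 6.40 mg/L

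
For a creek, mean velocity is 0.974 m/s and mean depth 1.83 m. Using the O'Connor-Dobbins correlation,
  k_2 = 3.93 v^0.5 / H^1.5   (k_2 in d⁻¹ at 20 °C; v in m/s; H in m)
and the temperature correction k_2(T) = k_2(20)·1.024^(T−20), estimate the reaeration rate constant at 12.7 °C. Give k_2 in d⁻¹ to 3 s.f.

k_2 ≈ 1.32 d⁻¹

k_2(20) = 3.93 × 0.974^0.5 / 1.83^1.5 = 3.93 × 0.9869 / 2.476 = 1.567 d⁻¹.
k_2(12.7) = 1.567 × 1.024^(12.7−20) = 1.567 × 0.8410 = 1.318 d⁻¹.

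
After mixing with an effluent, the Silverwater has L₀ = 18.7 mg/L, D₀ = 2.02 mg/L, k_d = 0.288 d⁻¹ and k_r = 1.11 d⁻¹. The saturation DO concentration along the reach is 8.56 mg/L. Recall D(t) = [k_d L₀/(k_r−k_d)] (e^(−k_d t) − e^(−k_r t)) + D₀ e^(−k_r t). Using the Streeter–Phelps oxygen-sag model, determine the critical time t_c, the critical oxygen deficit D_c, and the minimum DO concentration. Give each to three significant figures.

t_c ≈ 1.19 d; D_c ≈ 3.44 mg/L; min DO ≈ 5.12 mg/L

t_c = [1/(k_r−k_d)] ln[(k_r/k_d)(1 − D₀(k_r−k_d)/(k_d L₀))]
= [1/(1.11−0.288)] ln[(1.11/0.288)(1 − 2.02×0.8220/(0.288×18.7))]
= (1/0.8220) ln[3.854 × 0.6917] = 1.217 × ln(2.666) = 1.217 × 0.9805 = 1.193 d.
L(t_c) = L₀ e^(−k_d t_c) = 18.7 × 0.7093 = 13.26 mg/L, and at the critical point k_r D_c = k_d L, so D_c = (0.288/1.11) × 13.26 = 3.441 mg/L.
Minimum DO = C_s − D_c = 8.56 − 3.441 = 5.119 mg/L.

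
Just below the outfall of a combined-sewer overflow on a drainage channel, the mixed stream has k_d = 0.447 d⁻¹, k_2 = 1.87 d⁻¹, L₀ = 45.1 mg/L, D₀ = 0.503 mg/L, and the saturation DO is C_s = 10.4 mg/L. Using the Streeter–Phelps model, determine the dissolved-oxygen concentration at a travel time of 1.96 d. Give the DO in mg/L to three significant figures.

DO ≈ 4.85 mg/L

k_d L₀/(k_2−k_d) = 0.447×45.1/(1.87−0.447) = 20.16/1.423 = 14.17 mg/L.
e^(−k_d t) = e^(−0.447×1.960) = 0.4164; e^(−k_2 t) = e^(−1.87×1.960) = 0.02560.
D = 14.17 × (0.4164 − 0.02560) + 0.503 × 0.02560 = 5.536 + 0.01288 = 5.549 mg/L.
DO = C_s − D = 10.4 − 5.549 = 4.851 mg/L.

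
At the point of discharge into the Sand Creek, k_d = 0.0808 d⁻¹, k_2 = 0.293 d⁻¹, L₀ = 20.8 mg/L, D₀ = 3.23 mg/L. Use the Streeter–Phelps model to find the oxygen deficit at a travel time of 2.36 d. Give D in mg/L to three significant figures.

k_d L₀/(k_2−k_d) = 0.0808×20.8/(0.293−0.0808) = 1.681/0.2122 = 7.920 mg/L.
e^(−k_d t) = e^(−0.0808×2.360) = 0.8264; e^(−k_2 t) = e^(−0.293×2.360) = 0.5008.
D = 7.920 × (0.8264 − 0.5008) + 3.23 × 0.5008 = 2.578 + 1.618 = 4.196 mg/L.

D ≈ 4.20 mg/L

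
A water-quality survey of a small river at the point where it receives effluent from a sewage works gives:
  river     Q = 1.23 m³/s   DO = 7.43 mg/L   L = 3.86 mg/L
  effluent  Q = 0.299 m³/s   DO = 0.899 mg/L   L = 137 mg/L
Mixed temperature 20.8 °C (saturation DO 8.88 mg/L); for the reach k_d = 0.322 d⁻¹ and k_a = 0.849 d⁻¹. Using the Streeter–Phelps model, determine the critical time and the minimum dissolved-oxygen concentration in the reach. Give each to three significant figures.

Mixed DO = (1.23×7.43 + 0.299×0.899)/(1.23+0.299) = 9.408/1.529 = 6.153 mg/L.
Mixed L₀ = (1.23×3.86 + 0.299×137)/(1.529) = 45.71/1.529 = 29.90 mg/L.
Initial deficit D₀ = C_s − DO₀ = 8.88 − 6.153 = 2.727 mg/L.
t_c = (1/0.5270) ln[(0.849/0.322)(1 − 2.727×0.5270/(0.322×29.90))] = 1.898 × ln(2.243) = 1.533 d.
D_c = (0.322/0.849) × 29.90 × e^(−0.322×1.533) = 0.3793 × 29.90 × 0.6104 = 6.922 mg/L.
Minimum DO = 8.88 − 6.922 = 1.958 mg/L.

t_c ≈ 1.53 d; minimum DO ≈ 1.96 mg/L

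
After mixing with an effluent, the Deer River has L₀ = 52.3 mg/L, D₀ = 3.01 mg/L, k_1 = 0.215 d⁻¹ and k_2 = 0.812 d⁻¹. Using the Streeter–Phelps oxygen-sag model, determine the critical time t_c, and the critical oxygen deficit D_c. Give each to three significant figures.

t_c ≈ 1.93 d; D_c ≈ 9.14 mg/L

With k_2/k_1 = 3.777 and 1 − D₀(k_2−k_1)/(k_1 L₀) = 0.8402,
t_c = ln(3.777 × 0.8402) / (0.812 − 0.215) = ln(3.173) / 0.5970 = 1.155/0.5970 = 1.934 d.
D_c = (k_1/k_2) L₀ e^(−k_1 t_c) = (0.215/0.812) × 52.3 × e^(−0.215×1.934) = 0.2648 × 52.3 × 0.6598 = 9.136 mg/L.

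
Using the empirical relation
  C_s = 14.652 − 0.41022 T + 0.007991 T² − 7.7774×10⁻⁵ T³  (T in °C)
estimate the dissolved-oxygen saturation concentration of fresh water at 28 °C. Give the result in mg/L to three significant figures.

C_s ≈ 7.72 mg/L

C_s = 14.652 − 0.41022×28 + 0.007991×28² − 7.7774×10⁻⁵×28³ = 7.723 mg/L.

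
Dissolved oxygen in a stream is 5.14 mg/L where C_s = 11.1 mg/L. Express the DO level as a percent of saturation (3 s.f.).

46.3 % saturation

% saturation = C/C_s × 100 = 5.14/11.1 × 100 = 46.3 %.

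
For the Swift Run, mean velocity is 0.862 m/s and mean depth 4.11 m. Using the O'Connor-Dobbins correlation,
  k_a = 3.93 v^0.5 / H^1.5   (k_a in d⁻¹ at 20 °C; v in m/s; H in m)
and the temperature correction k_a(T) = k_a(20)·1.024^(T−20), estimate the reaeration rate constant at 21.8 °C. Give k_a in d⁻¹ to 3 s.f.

k_a(20) = 3.93 × 0.862^0.5 / 4.11^1.5 = 3.93 × 0.9284 / 8.332 = 0.4379 d⁻¹.
k_a(21.8) = 0.4379 × 1.024^(21.8−20) = 0.4379 × 1.044 = 0.4570 d⁻¹.

k_a ≈ 0.457 d⁻¹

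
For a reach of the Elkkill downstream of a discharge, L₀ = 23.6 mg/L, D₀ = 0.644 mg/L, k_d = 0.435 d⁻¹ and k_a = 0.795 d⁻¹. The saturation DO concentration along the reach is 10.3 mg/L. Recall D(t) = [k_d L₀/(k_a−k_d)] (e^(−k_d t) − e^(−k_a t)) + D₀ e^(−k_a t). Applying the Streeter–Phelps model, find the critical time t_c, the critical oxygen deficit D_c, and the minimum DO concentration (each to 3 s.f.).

At the critical point dD/dt = 0, so k_d L₀ e^(−k_d t) = k_a D. Substituting D(t) from the Streeter–Phelps equation and solving for t gives
t_c = ln[(k_a/k_d)(1 − D₀(k_a−k_d)/(k_d L₀))] / (k_a−k_d).
Here k_a−k_d = 0.3600 d⁻¹ and 1 − D₀(k_a−k_d)/(k_d L₀) = 1 − 0.644×0.3600/(0.435×23.6) = 0.9774, so
t_c = ln(1.828 × 0.9774) / 0.3600 = 0.5802 / 0.3600 = 1.612 d.
L(t_c) = L₀ e^(−k_d t_c) = 23.6 × 0.4961 = 11.71 mg/L, and at the critical point k_a D_c = k_d L, so D_c = (0.435/0.795) × 11.71 = 6.406 mg/L.
Minimum DO = C_s − D_c = 10.3 − 6.406 = 3.894 mg/L.

t_c ≈ 1.61 d; D_c ≈ 6.41 mg/L; min DO ≈ 3.89 mg/L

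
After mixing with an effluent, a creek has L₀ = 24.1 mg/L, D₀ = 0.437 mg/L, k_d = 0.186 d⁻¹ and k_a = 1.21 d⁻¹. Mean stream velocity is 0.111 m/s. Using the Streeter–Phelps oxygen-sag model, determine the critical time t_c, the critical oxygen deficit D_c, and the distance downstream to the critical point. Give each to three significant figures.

t_c ≈ 1.73 d; D_c ≈ 2.69 mg/L; x_c ≈ 16.6 km

At the critical point dD/dt = 0, so k_d L₀ e^(−k_d t) = k_a D. Substituting D(t) from the Streeter–Phelps equation and solving for t gives
t_c = ln[(k_a/k_d)(1 − D₀(k_a−k_d)/(k_d L₀))] / (k_a−k_d).
Here k_a−k_d = 1.024 d⁻¹ and 1 − D₀(k_a−k_d)/(k_d L₀) = 1 − 0.437×1.024/(0.186×24.1) = 0.9002, so
t_c = ln(6.505 × 0.9002) / 1.024 = 1.767 / 1.024 = 1.726 d.
L(t_c) = L₀ e^(−k_d t_c) = 24.1 × 0.7254 = 17.48 mg/L, and at the critical point k_a D_c = k_d L, so D_c = (0.186/1.21) × 17.48 = 2.687 mg/L.
x_c = v t_c = 0.111 m/s × 1.726 d × 86400 s/d = 16550 m ≈ 16.6 km.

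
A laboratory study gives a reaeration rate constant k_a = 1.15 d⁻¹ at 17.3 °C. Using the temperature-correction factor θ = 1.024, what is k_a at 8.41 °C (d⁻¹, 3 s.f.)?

k_a ≈ 0.931 d⁻¹

k_a(T₂) = k_a(T₁) · θ^(T₂−T₁) = 1.15 × 1.024^(8.41−17.3)
= 1.15 × 1.024^-8.89 = 1.15 × 0.8099 = 0.9314 d⁻¹.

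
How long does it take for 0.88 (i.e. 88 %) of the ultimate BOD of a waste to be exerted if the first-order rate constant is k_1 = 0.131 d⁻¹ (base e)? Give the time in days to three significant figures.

t ≈ 16.2 d

y/L₀ = 1 − e^(−k_1 t) = 0.88 ⇒ e^(−k_1 t) = 0.120
t = −ln(0.120) / 0.131 = 2.120 / 0.131 = 16.19 d.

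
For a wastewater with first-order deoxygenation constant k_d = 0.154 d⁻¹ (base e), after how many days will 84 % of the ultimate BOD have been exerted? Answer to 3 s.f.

t ≈ 11.9 d

y/L₀ = 1 − e^(−k_d t) = 0.84 ⇒ e^(−k_d t) = 0.160
t = −ln(0.160) / 0.154 = 1.833 / 0.154 = 11.90 d.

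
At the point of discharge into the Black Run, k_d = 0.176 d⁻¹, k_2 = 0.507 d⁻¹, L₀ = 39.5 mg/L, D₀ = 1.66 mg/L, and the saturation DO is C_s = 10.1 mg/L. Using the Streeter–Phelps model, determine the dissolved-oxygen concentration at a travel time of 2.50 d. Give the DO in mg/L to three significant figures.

k_d L₀/(k_2−k_d) = 0.176×39.5/(0.507−0.176) = 6.952/0.3310 = 21.00 mg/L.
e^(−k_d t) = e^(−0.176×2.500) = 0.6440; e^(−k_2 t) = e^(−0.507×2.500) = 0.2815.
D = 21.00 × (0.6440 − 0.2815) + 1.66 × 0.2815 = 7.614 + 0.4673 = 8.081 mg/L.
DO = C_s − D = 10.1 − 8.081 = 2.019 mg/L.

DO ≈ 2.02 mg/L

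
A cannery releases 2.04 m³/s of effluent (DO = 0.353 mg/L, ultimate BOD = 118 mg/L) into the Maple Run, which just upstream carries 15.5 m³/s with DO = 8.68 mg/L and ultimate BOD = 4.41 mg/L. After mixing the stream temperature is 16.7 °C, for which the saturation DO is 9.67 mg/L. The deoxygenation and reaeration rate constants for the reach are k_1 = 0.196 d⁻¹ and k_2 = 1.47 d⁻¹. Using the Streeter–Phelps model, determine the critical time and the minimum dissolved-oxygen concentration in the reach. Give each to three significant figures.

Mixed DO = (15.5×8.68 + 2.04×0.353)/(15.5+2.04) = 135.3/17.54 = 7.712 mg/L.
Mixed L₀ = (15.5×4.41 + 2.04×118)/(17.54) = 309.1/17.54 = 17.62 mg/L.
Initial deficit D₀ = C_s − DO₀ = 9.67 − 7.712 = 1.958 mg/L.
t_c = (1/1.274) ln[(1.47/0.196)(1 − 1.958×1.274/(0.196×17.62))] = 0.7849 × ln(2.082) = 0.5755 d.
D_c = (0.196/1.47) × 17.62 × e^(−0.196×0.5755) = 0.1333 × 17.62 × 0.8933 = 2.099 mg/L.
Minimum DO = 9.67 − 2.099 = 7.571 mg/L.

t_c ≈ 0.576 d; minimum DO ≈ 7.57 mg/L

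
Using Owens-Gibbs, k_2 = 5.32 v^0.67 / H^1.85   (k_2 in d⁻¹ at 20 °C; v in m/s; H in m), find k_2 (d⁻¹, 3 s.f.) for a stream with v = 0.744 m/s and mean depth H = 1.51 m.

k_2 = 5.32 × 0.744^0.67 / 1.51^1.85 = 5.32 × 0.8203 / 2.143 = 2.036 d⁻¹.

k_2 ≈ 2.04 d⁻¹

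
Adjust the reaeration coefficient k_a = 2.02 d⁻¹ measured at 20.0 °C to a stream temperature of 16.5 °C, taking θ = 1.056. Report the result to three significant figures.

k_a ≈ 1.67 d⁻¹

k_a(T₂) = k_a(T₁) · θ^(T₂−T₁) = 2.02 × 1.056^(16.5−20.0)
= 2.02 × 1.056^-3.50 = 2.02 × 0.8264 = 1.669 d⁻¹.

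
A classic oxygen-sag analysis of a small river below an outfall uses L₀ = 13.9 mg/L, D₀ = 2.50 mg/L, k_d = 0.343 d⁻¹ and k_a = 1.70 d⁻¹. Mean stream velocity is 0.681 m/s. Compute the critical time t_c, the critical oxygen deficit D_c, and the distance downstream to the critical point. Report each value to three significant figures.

At the critical point dD/dt = 0, so k_d L₀ e^(−k_d t) = k_a D. Substituting D(t) from the Streeter–Phelps equation and solving for t gives
t_c = ln[(k_a/k_d)(1 − D₀(k_a−k_d)/(k_d L₀))] / (k_a−k_d).
Here k_a−k_d = 1.357 d⁻¹ and 1 − D₀(k_a−k_d)/(k_d L₀) = 1 − 2.50×1.357/(0.343×13.9) = 0.2884, so
t_c = ln(4.956 × 0.2884) / 1.357 = 0.3574 / 1.357 = 0.2634 d.
D_c = (k_d/k_a) L₀ e^(−k_d t_c) = (0.343/1.70) × 13.9 × e^(−0.343×0.2634) = 0.2018 × 13.9 × 0.9136 = 2.562 mg/L.
x_c = v t_c = 0.681 m/s × 0.2634 d × 86400 s/d = 15500 m ≈ 15.5 km.

t_c ≈ 0.263 d; D_c ≈ 2.56 mg/L; x_c ≈ 15.5 km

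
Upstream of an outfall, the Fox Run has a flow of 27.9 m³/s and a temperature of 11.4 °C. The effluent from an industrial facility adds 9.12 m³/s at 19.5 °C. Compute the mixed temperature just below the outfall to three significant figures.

Flow-weighted mixing: C = (Q_r C_r + Q_w C_w)/(Q_r + Q_w)
= (27.9×11.4 + 9.12×19.5)/(27.9 + 9.12) = 495.9/37.02 = 13.40 °C.

13.4 °C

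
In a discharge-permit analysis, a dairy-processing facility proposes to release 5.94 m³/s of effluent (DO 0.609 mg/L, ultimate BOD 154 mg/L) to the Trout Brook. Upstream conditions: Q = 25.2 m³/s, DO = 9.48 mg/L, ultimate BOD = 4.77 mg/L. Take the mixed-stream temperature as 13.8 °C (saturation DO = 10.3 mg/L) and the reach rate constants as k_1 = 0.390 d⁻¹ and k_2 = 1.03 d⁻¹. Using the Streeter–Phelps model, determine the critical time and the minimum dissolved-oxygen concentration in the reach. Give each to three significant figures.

t_c ≈ 1.31 d; minimum DO ≈ 2.75 mg/L

Mixed DO = (25.2×9.48 + 5.94×0.609)/(25.2+5.94) = 242.5/31.14 = 7.788 mg/L.
Mixed L₀ = (25.2×4.77 + 5.94×154)/(31.14) = 1035/31.14 = 33.24 mg/L.
Initial deficit D₀ = C_s − DO₀ = 10.3 − 7.788 = 2.512 mg/L.
t_c = (1/0.6400) ln[(1.03/0.390)(1 − 2.512×0.6400/(0.390×33.24))] = 1.562 × ln(2.313) = 1.311 d.
D_c = (0.390/1.03) × 33.24 × e^(−0.390×1.311) = 0.3786 × 33.24 × 0.5998 = 7.549 mg/L.
Minimum DO = 10.3 − 7.549 = 2.751 mg/L.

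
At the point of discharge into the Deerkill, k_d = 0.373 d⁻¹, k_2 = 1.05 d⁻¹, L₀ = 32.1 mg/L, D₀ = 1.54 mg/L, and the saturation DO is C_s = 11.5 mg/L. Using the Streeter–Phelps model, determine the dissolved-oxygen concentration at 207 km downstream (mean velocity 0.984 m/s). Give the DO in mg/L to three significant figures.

Travel time t = x/v = 207 km / (0.984 m/s) = 207000 m / 0.984 m/s = 210400 s = 2.435 d.
k_d L₀/(k_2−k_d) = 0.373×32.1/(1.05−0.373) = 11.97/0.6770 = 17.69 mg/L.
e^(−k_d t) = e^(−0.373×2.435) = 0.4033; e^(−k_2 t) = e^(−1.05×2.435) = 0.07757.
D = 17.69 × (0.4033 − 0.07757) + 1.54 × 0.07757 = 5.760 + 0.1195 = 5.879 mg/L.
DO = C_s − D = 11.5 − 5.879 = 5.621 mg/L.

DO ≈ 5.62 mg/L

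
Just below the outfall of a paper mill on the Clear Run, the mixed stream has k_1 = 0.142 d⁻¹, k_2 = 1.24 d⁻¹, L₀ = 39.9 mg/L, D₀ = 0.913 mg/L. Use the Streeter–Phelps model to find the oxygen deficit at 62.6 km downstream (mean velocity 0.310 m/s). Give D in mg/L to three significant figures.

Travel time t = x/v = 62.6 km / (0.310 m/s) = 62600 m / 0.310 m/s = 201900 s = 2.337 d.
k_1 L₀/(k_2−k_1) = 0.142×39.9/(1.24−0.142) = 5.666/1.098 = 5.160 mg/L.
e^(−k_1 t) = e^(−0.142×2.337) = 0.7176; e^(−k_2 t) = e^(−1.24×2.337) = 0.05513.
D = 5.160 × (0.7176 − 0.05513) + 0.913 × 0.05513 = 3.418 + 0.05033 = 3.469 mg/L.

D ≈ 3.47 mg/L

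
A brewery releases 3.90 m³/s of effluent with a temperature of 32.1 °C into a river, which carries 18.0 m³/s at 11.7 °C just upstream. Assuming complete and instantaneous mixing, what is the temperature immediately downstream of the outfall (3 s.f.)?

15.3 °C

Flow-weighted mixing: C = (Q_r C_r + Q_w C_w)/(Q_r + Q_w)
= (18.0×11.7 + 3.90×32.1)/(18.0 + 3.90) = 335.8/21.90 = 15.33 °C.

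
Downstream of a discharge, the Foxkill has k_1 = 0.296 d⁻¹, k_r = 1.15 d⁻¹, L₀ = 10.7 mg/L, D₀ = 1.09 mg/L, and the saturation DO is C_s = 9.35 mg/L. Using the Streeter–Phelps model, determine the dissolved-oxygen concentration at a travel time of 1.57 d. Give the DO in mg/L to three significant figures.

DO ≈ 7.45 mg/L

k_1 L₀/(k_r−k_1) = 0.296×10.7/(1.15−0.296) = 3.167/0.8540 = 3.709 mg/L.
e^(−k_1 t) = e^(−0.296×1.570) = 0.6283; e^(−k_r t) = e^(−1.15×1.570) = 0.1644.
D = 3.709 × (0.6283 − 0.1644) + 1.09 × 0.1644 = 1.721 + 0.1792 = 1.900 mg/L.
DO = C_s − D = 9.35 − 1.900 = 7.450 mg/L.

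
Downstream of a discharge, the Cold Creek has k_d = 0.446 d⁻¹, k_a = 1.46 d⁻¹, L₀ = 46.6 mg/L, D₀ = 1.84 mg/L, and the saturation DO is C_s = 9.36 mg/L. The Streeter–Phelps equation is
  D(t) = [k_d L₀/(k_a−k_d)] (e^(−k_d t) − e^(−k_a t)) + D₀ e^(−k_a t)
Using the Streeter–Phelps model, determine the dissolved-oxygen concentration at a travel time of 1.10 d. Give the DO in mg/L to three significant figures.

DO ≈ 0.555 mg/L

k_d L₀/(k_a−k_d) = 0.446×46.6/(1.46−0.446) = 20.78/1.014 = 20.50 mg/L.
e^(−k_d t) = e^(−0.446×1.100) = 0.6123; e^(−k_a t) = e^(−1.46×1.100) = 0.2007.
D = 20.50 × (0.6123 − 0.2007) + 1.84 × 0.2007 = 8.436 + 0.3693 = 8.805 mg/L.
DO = C_s − D = 9.36 − 8.805 = 0.5549 mg/L.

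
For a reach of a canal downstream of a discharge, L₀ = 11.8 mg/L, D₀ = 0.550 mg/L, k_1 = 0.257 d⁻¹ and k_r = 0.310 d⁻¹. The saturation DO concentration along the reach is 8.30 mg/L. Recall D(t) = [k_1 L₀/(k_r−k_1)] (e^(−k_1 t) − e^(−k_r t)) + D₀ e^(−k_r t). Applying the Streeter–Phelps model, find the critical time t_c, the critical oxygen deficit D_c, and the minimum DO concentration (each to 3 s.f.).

t_c ≈ 3.36 d; D_c ≈ 4.13 mg/L; min DO ≈ 4.17 mg/L

With k_r/k_1 = 1.206 and 1 − D₀(k_r−k_1)/(k_1 L₀) = 0.9904,
t_c = ln(1.206 × 0.9904) / (0.310 − 0.257) = ln(1.195) / 0.05300 = 0.1778/0.05300 = 3.355 d.
D_c = (k_1/k_r) L₀ e^(−k_1 t_c) = (0.257/0.310) × 11.8 × e^(−0.257×3.355) = 0.8290 × 11.8 × 0.4222 = 4.130 mg/L.
Minimum DO = C_s − D_c = 8.30 − 4.130 = 4.170 mg/L.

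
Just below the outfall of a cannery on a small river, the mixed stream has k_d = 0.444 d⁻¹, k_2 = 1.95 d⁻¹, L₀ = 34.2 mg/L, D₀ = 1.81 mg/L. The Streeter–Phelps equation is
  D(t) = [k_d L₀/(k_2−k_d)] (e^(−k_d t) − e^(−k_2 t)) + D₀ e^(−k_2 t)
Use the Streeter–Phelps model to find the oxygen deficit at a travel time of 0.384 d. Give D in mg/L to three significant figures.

D ≈ 4.59 mg/L

k_d L₀/(k_2−k_d) = 0.444×34.2/(1.95−0.444) = 15.18/1.506 = 10.08 mg/L.
e^(−k_d t) = e^(−0.444×0.3840) = 0.8432; e^(−k_2 t) = e^(−1.95×0.3840) = 0.4729.
D = 10.08 × (0.8432 − 0.4729) + 1.81 × 0.4729 = 3.734 + 0.8560 = 4.590 mg/L.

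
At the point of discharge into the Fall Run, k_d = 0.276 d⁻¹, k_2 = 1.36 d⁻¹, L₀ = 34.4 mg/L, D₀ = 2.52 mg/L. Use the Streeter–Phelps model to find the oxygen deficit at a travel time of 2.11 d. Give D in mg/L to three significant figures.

D ≈ 4.54 mg/L

k_d L₀/(k_2−k_d) = 0.276×34.4/(1.36−0.276) = 9.494/1.084 = 8.759 mg/L.
e^(−k_d t) = e^(−0.276×2.110) = 0.5586; e^(−k_2 t) = e^(−1.36×2.110) = 0.05672.
D = 8.759 × (0.5586 − 0.05672) + 2.52 × 0.05672 = 4.396 + 0.1429 = 4.539 mg/L.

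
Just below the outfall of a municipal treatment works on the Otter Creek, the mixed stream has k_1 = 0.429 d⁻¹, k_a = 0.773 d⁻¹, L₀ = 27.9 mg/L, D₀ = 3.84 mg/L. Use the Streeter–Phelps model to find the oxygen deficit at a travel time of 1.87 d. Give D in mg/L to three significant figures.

D ≈ 8.31 mg/L

k_1 L₀/(k_a−k_1) = 0.429×27.9/(0.773−0.429) = 11.97/0.3440 = 34.79 mg/L.
e^(−k_1 t) = e^(−0.429×1.870) = 0.4483; e^(−k_a t) = e^(−0.773×1.870) = 0.2356.
D = 34.79 × (0.4483 − 0.2356) + 3.84 × 0.2356 = 7.401 + 0.9048 = 8.306 mg/L.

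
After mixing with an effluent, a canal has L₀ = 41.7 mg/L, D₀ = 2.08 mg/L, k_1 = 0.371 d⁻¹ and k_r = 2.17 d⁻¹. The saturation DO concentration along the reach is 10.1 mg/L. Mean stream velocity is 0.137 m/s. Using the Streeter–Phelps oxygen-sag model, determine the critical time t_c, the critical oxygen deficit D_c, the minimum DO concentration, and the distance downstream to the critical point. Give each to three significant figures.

With k_r/k_1 = 5.849 and 1 − D₀(k_r−k_1)/(k_1 L₀) = 0.7581,
t_c = ln(5.849 × 0.7581) / (2.17 − 0.371) = ln(4.434) / 1.799 = 1.489/1.799 = 0.8279 d.
L(t_c) = L₀ e^(−k_1 t_c) = 41.7 × 0.7355 = 30.67 mg/L, and at the critical point k_r D_c = k_1 L, so D_c = (0.371/2.17) × 30.67 = 5.244 mg/L.
Minimum DO = C_s − D_c = 10.1 − 5.244 = 4.856 mg/L.
x_c = v t_c = 0.137 m/s × 0.8279 d × 86400 s/d = 9800 m ≈ 9.80 km.

t_c ≈ 0.828 d; D_c ≈ 5.24 mg/L; min DO ≈ 4.86 mg/L; x_c ≈ 9.80 km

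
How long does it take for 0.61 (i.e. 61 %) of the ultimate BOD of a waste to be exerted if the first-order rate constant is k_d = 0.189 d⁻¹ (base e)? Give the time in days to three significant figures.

y/L₀ = 1 − e^(−k_d t) = 0.61 ⇒ e^(−k_d t) = 0.390
t = −ln(0.390) / 0.189 = 0.9416 / 0.189 = 4.982 d.

t ≈ 4.98 d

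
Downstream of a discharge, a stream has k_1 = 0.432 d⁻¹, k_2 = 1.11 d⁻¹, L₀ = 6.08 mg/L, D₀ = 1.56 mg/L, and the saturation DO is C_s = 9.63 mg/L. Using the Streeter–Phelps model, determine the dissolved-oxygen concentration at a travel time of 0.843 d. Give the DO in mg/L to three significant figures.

k_1 L₀/(k_2−k_1) = 0.432×6.08/(1.11−0.432) = 2.627/0.6780 = 3.874 mg/L.
e^(−k_1 t) = e^(−0.432×0.8430) = 0.6948; e^(−k_2 t) = e^(−1.11×0.8430) = 0.3923.
D = 3.874 × (0.6948 − 0.3923) + 1.56 × 0.3923 = 1.172 + 0.6120 = 1.784 mg/L.
DO = C_s − D = 9.63 − 1.784 = 7.846 mg/L.

DO ≈ 7.85 mg/L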